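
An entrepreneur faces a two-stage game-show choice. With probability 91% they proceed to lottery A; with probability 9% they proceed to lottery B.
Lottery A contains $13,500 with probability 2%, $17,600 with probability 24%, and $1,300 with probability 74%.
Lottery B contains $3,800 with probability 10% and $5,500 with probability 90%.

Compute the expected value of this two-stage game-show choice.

EV(A) = 0.02 × 13500 + 0.24 × 17600 + 0.74 × 1300 = 270 + 4224 + 962 = 5456
EV(B) = 0.1 × 3800 + 0.9 × 5500 = 380 + 4950 = 5330
Overall = 0.91 × 5456 + 0.09 × 5330 = 4964.96 + 479.7 = 5444.66

$5,444.66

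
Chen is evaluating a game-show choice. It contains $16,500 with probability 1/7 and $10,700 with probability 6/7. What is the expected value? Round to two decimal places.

EV = 1/7 × 16500 + 6/7 × 10700 = 2357.1429 + 9171.4286 = 11528.5714

$11,528.57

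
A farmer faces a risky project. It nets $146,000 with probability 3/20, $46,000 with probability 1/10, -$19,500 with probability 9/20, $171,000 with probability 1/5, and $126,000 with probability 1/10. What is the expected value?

$64,525

EV = 3/20 × 146000 + 1/10 × 46000 + 9/20 × (-19500) + 1/5 × 171000 + 1/10 × 126000 = 21900 + 4600 − 8775 + 34200 + 12600 = 64525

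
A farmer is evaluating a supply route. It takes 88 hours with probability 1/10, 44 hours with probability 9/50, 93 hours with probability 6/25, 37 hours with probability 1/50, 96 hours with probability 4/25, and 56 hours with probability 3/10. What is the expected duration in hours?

71.94 hours

EV = 1/10 × 88 + 9/50 × 44 + 6/25 × 93 + 1/50 × 37 + 4/25 × 96 + 3/10 × 56 = 8.8 + 7.92 + 22.32 + 0.74 + 15.36 + 16.8 = 71.94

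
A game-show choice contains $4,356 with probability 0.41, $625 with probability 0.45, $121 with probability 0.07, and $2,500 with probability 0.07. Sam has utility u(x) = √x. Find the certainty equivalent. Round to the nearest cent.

E[u] = 0.41·√4356 + 0.45·√625 + 0.07·√121 + 0.07·√2500 = 0.41·66 + 0.45·25 + 0.07·11 + 0.07·50 = 42.58
CE = (42.58)² = 1813.0564

$1,813.06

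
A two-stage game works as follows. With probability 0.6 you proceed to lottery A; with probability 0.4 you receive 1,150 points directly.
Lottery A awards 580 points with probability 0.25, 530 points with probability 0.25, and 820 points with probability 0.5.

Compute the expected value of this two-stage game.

EV(A) = 0.25 × 580 + 0.25 × 530 + 0.5 × 820 = 145 + 132.5 + 410 = 687.5
Branch B: 1150 (certain)
Overall = 0.6 × 687.5 + 0.4 × 1150 = 412.5 + 460 = 872.5

872.5 points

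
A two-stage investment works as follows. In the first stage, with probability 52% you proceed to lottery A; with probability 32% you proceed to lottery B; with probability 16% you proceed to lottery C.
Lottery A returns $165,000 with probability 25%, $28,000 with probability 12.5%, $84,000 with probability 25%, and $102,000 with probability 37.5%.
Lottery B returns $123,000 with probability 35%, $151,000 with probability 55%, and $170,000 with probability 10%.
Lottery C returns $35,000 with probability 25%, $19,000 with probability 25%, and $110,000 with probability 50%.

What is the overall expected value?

$110,832

EV(A) = 0.25 × 165000 + 0.125 × 28000 + 0.25 × 84000 + 0.375 × 102000 = 41250 + 3500 + 21000 + 38250 = 104000
EV(B) = 0.35 × 123000 + 0.55 × 151000 + 0.1 × 170000 = 43050 + 83050 + 17000 = 143100
EV(C) = 0.25 × 35000 + 0.25 × 19000 + 0.5 × 110000 = 8750 + 4750 + 55000 = 68500
Overall = 0.52 × 104000 + 0.32 × 143100 + 0.16 × 68500 = 54080 + 45792 + 10960 = 110832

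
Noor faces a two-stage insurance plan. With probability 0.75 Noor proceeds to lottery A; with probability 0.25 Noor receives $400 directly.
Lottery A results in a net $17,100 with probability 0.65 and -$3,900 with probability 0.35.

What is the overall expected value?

$7,412.50

EV(A) = 0.65 × 17100 + 0.35 × (-3900) = 11115 − 1365 = 9750
Branch B: 400 (certain)
Overall = 0.75 × 9750 + 0.25 × 400 = 7312.5 + 100 = 7412.5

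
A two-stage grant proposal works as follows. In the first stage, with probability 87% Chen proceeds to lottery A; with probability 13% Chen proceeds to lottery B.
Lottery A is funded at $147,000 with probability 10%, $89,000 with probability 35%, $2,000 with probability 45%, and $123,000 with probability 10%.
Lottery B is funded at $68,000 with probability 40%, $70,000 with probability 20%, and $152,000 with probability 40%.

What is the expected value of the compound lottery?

EV(A) = 0.1 × 147000 + 0.35 × 89000 + 0.45 × 2000 + 0.1 × 123000 = 14700 + 31150 + 900 + 12300 = 59050
EV(B) = 0.4 × 68000 + 0.2 × 70000 + 0.4 × 152000 = 27200 + 14000 + 60800 = 102000
Overall = 0.87 × 59050 + 0.13 × 102000 = 51373.5 + 13260 = 64633.5

$64,633.50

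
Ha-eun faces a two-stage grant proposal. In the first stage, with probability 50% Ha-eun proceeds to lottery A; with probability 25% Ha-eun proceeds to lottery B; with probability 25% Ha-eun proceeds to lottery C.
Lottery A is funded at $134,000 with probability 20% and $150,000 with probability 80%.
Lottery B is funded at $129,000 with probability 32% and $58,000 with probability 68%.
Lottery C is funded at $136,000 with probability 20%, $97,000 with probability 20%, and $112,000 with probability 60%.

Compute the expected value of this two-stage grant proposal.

$122,030

EV(A) = 0.2 × 134000 + 0.8 × 150000 = 26800 + 120000 = 146800
EV(B) = 0.32 × 129000 + 0.68 × 58000 = 41280 + 39440 = 80720
EV(C) = 0.2 × 136000 + 0.2 × 97000 + 0.6 × 112000 = 27200 + 19400 + 67200 = 113800
Overall = 0.5 × 146800 + 0.25 × 80720 + 0.25 × 113800 = 73400 + 20180 + 28450 = 122030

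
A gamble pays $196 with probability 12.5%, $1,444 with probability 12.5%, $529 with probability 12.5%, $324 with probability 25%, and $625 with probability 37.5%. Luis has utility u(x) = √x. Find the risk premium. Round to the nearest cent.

$45.94

E[u] = 0.125·√196 + 0.125·√1444 + 0.125·√529 + 0.25·√324 + 0.375·√625 = 0.125·14 + 0.125·38 + 0.125·23 + 0.25·18 + 0.375·25 = 23.25
CE = (23.25)² = 540.5625
Risk premium = EV − CE = 586.5 − 540.5625 = 45.9375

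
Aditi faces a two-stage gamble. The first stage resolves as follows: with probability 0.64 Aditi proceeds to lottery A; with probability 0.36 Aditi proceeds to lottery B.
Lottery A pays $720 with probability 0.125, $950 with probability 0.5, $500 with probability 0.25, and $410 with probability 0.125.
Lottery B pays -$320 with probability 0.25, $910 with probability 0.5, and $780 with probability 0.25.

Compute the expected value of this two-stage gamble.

$679.60

EV(A) = 0.125 × 720 + 0.5 × 950 + 0.25 × 500 + 0.125 × 410 = 90 + 475 + 125 + 51.25 = 741.25
EV(B) = 0.25 × (-320) + 0.5 × 910 + 0.25 × 780 = -80 + 455 + 195 = 570
Overall = 0.64 × 741.25 + 0.36 × 570 = 474.4 + 205.2 = 679.6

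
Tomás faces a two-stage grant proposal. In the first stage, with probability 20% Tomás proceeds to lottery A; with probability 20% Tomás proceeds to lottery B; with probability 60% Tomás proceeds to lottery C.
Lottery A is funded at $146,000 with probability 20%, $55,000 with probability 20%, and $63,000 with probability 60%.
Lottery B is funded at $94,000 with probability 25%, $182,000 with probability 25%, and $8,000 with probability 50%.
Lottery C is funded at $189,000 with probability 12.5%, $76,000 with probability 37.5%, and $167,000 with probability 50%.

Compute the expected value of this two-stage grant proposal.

EV(A) = 0.2 × 146000 + 0.2 × 55000 + 0.6 × 63000 = 29200 + 11000 + 37800 = 78000
EV(B) = 0.25 × 94000 + 0.25 × 182000 + 0.5 × 8000 = 23500 + 45500 + 4000 = 73000
EV(C) = 0.125 × 189000 + 0.375 × 76000 + 0.5 × 167000 = 23625 + 28500 + 83500 = 135625
Overall = 0.2 × 78000 + 0.2 × 73000 + 0.6 × 135625 = 15600 + 14600 + 81375 = 111575

$111,575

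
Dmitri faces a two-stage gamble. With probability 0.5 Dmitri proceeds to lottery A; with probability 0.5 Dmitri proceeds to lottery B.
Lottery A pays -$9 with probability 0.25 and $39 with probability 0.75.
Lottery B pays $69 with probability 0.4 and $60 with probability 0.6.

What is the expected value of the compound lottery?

$45.30

EV(A) = 0.25 × (-9) + 0.75 × 39 = -2.25 + 29.25 = 27
EV(B) = 0.4 × 69 + 0.6 × 60 = 27.6 + 36 = 63.6
Overall = 0.5 × 27 + 0.5 × 63.6 = 13.5 + 31.8 = 45.3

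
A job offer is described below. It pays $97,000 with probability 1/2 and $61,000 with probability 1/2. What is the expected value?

EV = 1/2 × 97000 + 1/2 × 61000 = 48500 + 30500 = 79000

$79,000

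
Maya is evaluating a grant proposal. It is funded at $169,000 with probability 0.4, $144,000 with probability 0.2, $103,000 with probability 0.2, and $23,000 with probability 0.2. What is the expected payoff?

EV = 0.4 × 169000 + 0.2 × 144000 + 0.2 × 103000 + 0.2 × 23000 = 67600 + 28800 + 20600 + 4600 = 121600

$121,600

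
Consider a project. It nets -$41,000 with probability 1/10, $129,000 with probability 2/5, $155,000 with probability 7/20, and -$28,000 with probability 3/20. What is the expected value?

$97,550

EV = 1/10 × (-41000) + 2/5 × 129000 + 7/20 × 155000 + 3/20 × (-28000) = -4100 + 51600 + 54250 − 4200 = 97550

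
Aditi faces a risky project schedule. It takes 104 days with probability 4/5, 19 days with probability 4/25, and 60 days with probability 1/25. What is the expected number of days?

EV = 4/5 × 104 + 4/25 × 19 + 1/25 × 60 = 83.2 + 3.04 + 2.4 = 88.64

88.64 days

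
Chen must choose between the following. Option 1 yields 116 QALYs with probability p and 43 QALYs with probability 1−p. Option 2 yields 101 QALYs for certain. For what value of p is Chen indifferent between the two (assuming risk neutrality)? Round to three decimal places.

p = 0.795

p·116 + (1−p)·43 = 101
73p + 43 = 101
p = (101 − 43) / 73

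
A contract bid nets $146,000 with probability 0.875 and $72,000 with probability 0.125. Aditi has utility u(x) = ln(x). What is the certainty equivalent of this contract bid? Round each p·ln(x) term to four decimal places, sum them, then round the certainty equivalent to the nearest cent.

$133,652.71

E[u] = 0.875·ln(146000) + 0.125·ln(72000) = 10.4049 + 1.3981 = 11.8030
CE = e^11.8030 ≈ 133652.71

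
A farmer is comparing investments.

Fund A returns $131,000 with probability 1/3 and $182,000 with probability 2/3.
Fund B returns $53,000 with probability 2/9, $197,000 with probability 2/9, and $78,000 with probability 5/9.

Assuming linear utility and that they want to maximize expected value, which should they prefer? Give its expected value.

Fund A = 1/3 × 131000 + 2/3 × 182000 = 43666.6667 + 121333.3333 = 165000
Fund B = 2/9 × 53000 + 2/9 × 197000 + 5/9 × 78000 = 11777.7778 + 43777.7778 + 43333.3333 = 98888.8889

Fund A ($165,000)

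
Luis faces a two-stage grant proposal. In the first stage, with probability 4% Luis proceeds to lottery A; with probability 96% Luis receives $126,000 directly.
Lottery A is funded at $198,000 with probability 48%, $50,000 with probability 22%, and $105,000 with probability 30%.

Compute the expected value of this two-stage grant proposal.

EV(A) = 0.48 × 198000 + 0.22 × 50000 + 0.3 × 105000 = 95040 + 11000 + 31500 = 137540
Branch B: 126000 (certain)
Overall = 0.04 × 137540 + 0.96 × 126000 = 5501.6 + 120960 = 126461.6

$126,461.60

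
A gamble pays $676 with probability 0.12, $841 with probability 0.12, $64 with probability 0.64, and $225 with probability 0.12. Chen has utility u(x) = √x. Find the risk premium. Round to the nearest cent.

E[u] = 0.12·√676 + 0.12·√841 + 0.64·√64 + 0.12·√225 = 0.12·26 + 0.12·29 + 0.64·8 + 0.12·15 = 13.52
CE = (13.52)² = 182.7904
Risk premium = EV − CE = 250 − 182.7904 = 67.2096

$67.21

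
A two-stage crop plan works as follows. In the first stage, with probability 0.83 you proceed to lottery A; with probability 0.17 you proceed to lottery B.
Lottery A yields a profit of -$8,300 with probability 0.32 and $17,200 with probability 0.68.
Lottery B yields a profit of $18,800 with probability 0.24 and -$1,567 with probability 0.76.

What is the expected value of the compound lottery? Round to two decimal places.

EV(A) = 0.32 × (-8300) + 0.68 × 17200 = -2656 + 11696 = 9040
EV(B) = 0.24 × 18800 + 0.76 × (-1567) = 4512 − 1190.92 = 3321.08
Overall = 0.83 × 9040 + 0.17 × 3321.08 = 7503.2 + 564.5836 = 8067.7836

$8,067.78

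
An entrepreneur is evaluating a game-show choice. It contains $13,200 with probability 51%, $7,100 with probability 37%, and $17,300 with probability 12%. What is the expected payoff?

EV = 0.51 × 13200 + 0.37 × 7100 + 0.12 × 17300 = 6732 + 2627 + 2076 = 11435

$11,435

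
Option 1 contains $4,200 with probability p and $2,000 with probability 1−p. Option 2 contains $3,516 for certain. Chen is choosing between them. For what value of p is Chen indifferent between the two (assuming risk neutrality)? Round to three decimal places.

p = 0.689

p·4200 + (1−p)·2000 = 3516
2200p + 2000 = 3516
p = (3516 − 2000) / 2200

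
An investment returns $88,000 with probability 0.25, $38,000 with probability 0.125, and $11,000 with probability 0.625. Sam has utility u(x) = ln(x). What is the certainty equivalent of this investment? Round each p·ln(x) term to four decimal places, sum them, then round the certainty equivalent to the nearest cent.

$21,601.11

E[u] = 0.25·ln(88000) + 0.125·ln(38000) + 0.625·ln(11000) = 2.8463 + 1.3182 + 5.8160 = 9.9805
CE = e^9.9805 ≈ 21601.11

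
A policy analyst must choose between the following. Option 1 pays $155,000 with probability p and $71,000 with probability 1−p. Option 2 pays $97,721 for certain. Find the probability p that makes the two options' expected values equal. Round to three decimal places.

p = 0.318

p·155000 + (1−p)·71000 = 97721
84000p + 71000 = 97721
p = (97721 − 71000) / 84000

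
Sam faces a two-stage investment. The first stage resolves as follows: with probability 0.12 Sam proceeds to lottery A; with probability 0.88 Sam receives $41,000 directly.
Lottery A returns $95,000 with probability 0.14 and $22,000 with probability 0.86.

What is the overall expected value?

$39,946.40

EV(A) = 0.14 × 95000 + 0.86 × 22000 = 13300 + 18920 = 32220
Branch B: 41000 (certain)
Overall = 0.12 × 32220 + 0.88 × 41000 = 3866.4 + 36080 = 39946.4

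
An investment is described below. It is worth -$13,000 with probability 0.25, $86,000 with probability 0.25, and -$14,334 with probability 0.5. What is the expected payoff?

$11,083

EV = 0.25 × (-13000) + 0.25 × 86000 + 0.5 × (-14334) = -3250 + 21500 − 7167 = 11083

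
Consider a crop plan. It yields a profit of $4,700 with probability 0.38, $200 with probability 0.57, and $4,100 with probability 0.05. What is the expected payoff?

$2,105

EV = 0.38 × 4700 + 0.57 × 200 + 0.05 × 4100 = 1786 + 114 + 205 = 2105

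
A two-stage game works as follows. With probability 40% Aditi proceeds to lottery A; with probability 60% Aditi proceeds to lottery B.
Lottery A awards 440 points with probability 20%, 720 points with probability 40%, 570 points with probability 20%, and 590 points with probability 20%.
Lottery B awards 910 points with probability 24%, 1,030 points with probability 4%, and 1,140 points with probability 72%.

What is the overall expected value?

891.44 points

EV(A) = 0.2 × 440 + 0.4 × 720 + 0.2 × 570 + 0.2 × 590 = 88 + 288 + 114 + 118 = 608
EV(B) = 0.24 × 910 + 0.04 × 1030 + 0.72 × 1140 = 218.4 + 41.2 + 820.8 = 1080.4
Overall = 0.4 × 608 + 0.6 × 1080.4 = 243.2 + 648.24 = 891.44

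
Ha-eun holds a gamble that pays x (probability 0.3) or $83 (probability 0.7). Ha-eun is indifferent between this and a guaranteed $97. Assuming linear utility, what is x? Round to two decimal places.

0.3·x + 0.7·83 = 97
0.3·x = 97 − 58.1 = 38.9
x = 38.9 / 0.3 = 129.6667

x = $129.67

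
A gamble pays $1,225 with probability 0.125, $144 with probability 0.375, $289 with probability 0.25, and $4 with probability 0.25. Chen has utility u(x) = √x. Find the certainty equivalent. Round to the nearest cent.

E[u] = 0.125·√1225 + 0.375·√144 + 0.25·√289 + 0.25·√4 = 0.125·35 + 0.375·12 + 0.25·17 + 0.25·2 = 13.625
CE = (13.625)² = 185.640625

$185.64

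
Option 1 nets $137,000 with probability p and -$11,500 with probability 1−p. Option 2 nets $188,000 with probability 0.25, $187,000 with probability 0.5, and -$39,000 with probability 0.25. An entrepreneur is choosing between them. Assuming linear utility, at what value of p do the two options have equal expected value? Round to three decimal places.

EV(Option 2) = 0.25 × 188000 + 0.5 × 187000 + 0.25 × (-39000) = 47000 + 93500 − 9750 = 130750
p·137000 + (1−p)·(-11500) = 130750
148500p − 11500 = 130750
p = (130750 + 11500) / 148500

p = 0.958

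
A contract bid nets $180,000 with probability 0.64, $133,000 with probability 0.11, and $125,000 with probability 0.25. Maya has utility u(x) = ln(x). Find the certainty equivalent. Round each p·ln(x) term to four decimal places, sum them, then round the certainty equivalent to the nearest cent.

$158,942.85

E[u] = 0.64·ln(180000) + 0.11·ln(133000) + 0.25·ln(125000) = 7.7445 + 1.2978 + 2.9340 = 11.9763
CE = e^11.9763 ≈ 158942.85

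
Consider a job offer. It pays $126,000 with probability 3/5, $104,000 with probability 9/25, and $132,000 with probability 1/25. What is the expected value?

$118,320

EV = 3/5 × 126000 + 9/25 × 104000 + 1/25 × 132000 = 75600 + 37440 + 5280 = 118320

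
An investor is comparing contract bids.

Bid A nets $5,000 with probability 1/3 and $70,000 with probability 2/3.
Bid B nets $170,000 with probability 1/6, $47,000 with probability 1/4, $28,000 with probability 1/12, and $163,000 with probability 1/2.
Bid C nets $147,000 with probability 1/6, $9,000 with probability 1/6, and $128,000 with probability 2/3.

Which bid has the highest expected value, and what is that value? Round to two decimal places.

Bid B ($123,916.67)

Bid A = 1/3 × 5000 + 2/3 × 70000 = 1666.6667 + 46666.6667 = 48333.3333
Bid B = 1/6 × 170000 + 1/4 × 47000 + 1/12 × 28000 + 1/2 × 163000 = 28333.3333 + 11750 + 2333.3333 + 81500 = 123916.6667
Bid C = 1/6 × 147000 + 1/6 × 9000 + 2/3 × 128000 = 24500 + 1500 + 85333.3333 = 111333.3333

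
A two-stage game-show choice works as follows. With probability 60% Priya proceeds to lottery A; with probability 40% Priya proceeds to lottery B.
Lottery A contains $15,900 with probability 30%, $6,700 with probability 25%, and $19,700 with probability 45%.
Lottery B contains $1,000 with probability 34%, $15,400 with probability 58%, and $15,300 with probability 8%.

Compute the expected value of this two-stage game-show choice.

$13,384.40

EV(A) = 0.3 × 15900 + 0.25 × 6700 + 0.45 × 19700 = 4770 + 1675 + 8865 = 15310
EV(B) = 0.34 × 1000 + 0.58 × 15400 + 0.08 × 15300 = 340 + 8932 + 1224 = 10496
Overall = 0.6 × 15310 + 0.4 × 10496 = 9186 + 4198.4 = 13384.4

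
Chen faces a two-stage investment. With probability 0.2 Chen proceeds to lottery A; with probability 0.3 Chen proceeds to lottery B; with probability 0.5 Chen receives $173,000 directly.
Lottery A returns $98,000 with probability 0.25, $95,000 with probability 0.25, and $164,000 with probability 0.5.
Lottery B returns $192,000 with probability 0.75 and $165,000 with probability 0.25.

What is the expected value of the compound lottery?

$168,125

EV(A) = 0.25 × 98000 + 0.25 × 95000 + 0.5 × 164000 = 24500 + 23750 + 82000 = 130250
EV(B) = 0.75 × 192000 + 0.25 × 165000 = 144000 + 41250 = 185250
Branch C: 173000 (certain)
Overall = 0.2 × 130250 + 0.3 × 185250 + 0.5 × 173000 = 26050 + 55575 + 86500 = 168125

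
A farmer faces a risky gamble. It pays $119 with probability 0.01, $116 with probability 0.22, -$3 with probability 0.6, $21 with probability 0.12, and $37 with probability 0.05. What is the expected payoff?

$29.28

EV = 0.01 × 119 + 0.22 × 116 + 0.6 × (-3) + 0.12 × 21 + 0.05 × 37 = 1.19 + 25.52 − 1.8 + 2.52 + 1.85 = 29.28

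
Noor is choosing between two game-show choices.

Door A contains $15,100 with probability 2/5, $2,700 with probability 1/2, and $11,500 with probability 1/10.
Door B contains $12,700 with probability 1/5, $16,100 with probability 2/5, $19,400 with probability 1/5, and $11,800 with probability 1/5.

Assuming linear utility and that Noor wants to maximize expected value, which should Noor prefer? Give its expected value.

Door A = 2/5 × 15100 + 1/2 × 2700 + 1/10 × 11500 = 6040 + 1350 + 1150 = 8540
Door B = 1/5 × 12700 + 2/5 × 16100 + 1/5 × 19400 + 1/5 × 11800 = 2540 + 6440 + 3880 + 2360 = 15220

Door B ($15,220)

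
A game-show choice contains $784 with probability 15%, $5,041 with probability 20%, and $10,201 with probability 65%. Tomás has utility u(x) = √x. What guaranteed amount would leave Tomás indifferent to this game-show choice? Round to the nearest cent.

$7,064.40

E[u] = 0.15·√784 + 0.2·√5041 + 0.65·√10201 = 0.15·28 + 0.2·71 + 0.65·101 = 84.05
CE = (84.05)² = 7064.4025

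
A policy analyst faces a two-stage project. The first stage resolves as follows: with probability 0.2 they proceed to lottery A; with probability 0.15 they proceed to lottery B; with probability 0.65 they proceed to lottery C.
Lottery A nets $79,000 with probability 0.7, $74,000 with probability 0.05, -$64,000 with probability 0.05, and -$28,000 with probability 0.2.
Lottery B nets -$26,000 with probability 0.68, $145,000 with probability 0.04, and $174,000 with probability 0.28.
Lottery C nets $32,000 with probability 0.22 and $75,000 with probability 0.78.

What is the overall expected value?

EV(A) = 0.7 × 79000 + 0.05 × 74000 + 0.05 × (-64000) + 0.2 × (-28000) = 55300 + 3700 − 3200 − 5600 = 50200
EV(B) = 0.68 × (-26000) + 0.04 × 145000 + 0.28 × 174000 = -17680 + 5800 + 48720 = 36840
EV(C) = 0.22 × 32000 + 0.78 × 75000 = 7040 + 58500 = 65540
Overall = 0.2 × 50200 + 0.15 × 36840 + 0.65 × 65540 = 10040 + 5526 + 42601 = 58167

$58,167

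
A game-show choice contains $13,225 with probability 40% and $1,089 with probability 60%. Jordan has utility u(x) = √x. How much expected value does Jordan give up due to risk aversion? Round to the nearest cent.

$1,613.76

E[u] = 0.4·√13225 + 0.6·√1089 = 0.4·115 + 0.6·33 = 65.8
CE = (65.8)² = 4329.64
Risk premium = EV − CE = 5943.4 − 4329.64 = 1613.76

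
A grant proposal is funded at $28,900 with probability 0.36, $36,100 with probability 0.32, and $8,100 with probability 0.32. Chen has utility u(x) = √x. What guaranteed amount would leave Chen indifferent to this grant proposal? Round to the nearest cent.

$22,740.64

E[u] = 0.36·√28900 + 0.32·√36100 + 0.32·√8100 = 0.36·170 + 0.32·190 + 0.32·90 = 150.8
CE = (150.8)² = 22740.64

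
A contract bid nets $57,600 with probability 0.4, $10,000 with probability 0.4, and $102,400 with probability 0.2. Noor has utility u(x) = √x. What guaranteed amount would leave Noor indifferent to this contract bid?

$40,000

E[u] = 0.4·√57600 + 0.4·√10000 + 0.2·√102400 = 0.4·240 + 0.4·100 + 0.2·320 = 200
CE = (200)² = 40000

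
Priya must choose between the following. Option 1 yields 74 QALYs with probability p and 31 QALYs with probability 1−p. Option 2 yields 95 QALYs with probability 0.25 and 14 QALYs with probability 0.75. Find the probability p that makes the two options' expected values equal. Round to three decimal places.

p = 0.076

EV(Option 2) = 0.25 × 95 + 0.75 × 14 = 23.75 + 10.5 = 34.25
p·74 + (1−p)·31 = 34.25
43p + 31 = 34.25
p = (34.25 − 31) / 43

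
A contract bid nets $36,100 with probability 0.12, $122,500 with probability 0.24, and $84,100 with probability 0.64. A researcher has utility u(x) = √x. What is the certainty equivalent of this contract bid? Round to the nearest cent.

$85,497.76

E[u] = 0.12·√36100 + 0.24·√122500 + 0.64·√84100 = 0.12·190 + 0.24·350 + 0.64·290 = 292.4
CE = (292.4)² = 85497.76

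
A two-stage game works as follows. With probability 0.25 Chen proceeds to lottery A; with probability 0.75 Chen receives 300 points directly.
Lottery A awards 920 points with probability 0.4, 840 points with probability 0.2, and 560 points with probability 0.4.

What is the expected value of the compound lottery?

415 points

EV(A) = 0.4 × 920 + 0.2 × 840 + 0.4 × 560 = 368 + 168 + 224 = 760
Branch B: 300 (certain)
Overall = 0.25 × 760 + 0.75 × 300 = 190 + 225 = 415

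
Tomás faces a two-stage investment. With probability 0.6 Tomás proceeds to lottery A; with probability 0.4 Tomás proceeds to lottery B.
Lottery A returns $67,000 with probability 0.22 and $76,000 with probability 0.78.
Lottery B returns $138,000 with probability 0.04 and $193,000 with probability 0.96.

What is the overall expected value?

$120,732

EV(A) = 0.22 × 67000 + 0.78 × 76000 = 14740 + 59280 = 74020
EV(B) = 0.04 × 138000 + 0.96 × 193000 = 5520 + 185280 = 190800
Overall = 0.6 × 74020 + 0.4 × 190800 = 44412 + 76320 = 120732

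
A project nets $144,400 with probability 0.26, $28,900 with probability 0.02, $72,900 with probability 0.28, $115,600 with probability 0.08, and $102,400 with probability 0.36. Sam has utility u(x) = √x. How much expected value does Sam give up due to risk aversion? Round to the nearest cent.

E[u] = 0.26·√144400 + 0.02·√28900 + 0.28·√72900 + 0.08·√115600 + 0.36·√102400 = 0.26·380 + 0.02·170 + 0.28·270 + 0.08·340 + 0.36·320 = 320.2
CE = (320.2)² = 102528.04
Risk premium = EV − CE = 104646 − 102528.04 = 2117.96

$2,117.96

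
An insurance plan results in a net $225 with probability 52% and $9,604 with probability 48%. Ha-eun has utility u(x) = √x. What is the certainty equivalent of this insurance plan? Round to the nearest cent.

E[u] = 0.52·√225 + 0.48·√9604 = 0.52·15 + 0.48·98 = 54.84
CE = (54.84)² = 3007.4256

$3,007.43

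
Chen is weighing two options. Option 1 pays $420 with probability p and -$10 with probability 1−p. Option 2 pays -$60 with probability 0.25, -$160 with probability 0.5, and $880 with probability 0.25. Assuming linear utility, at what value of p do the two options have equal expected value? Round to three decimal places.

p = 0.314

EV(Option 2) = 0.25 × (-60) + 0.5 × (-160) + 0.25 × 880 = -15 − 80 + 220 = 125
p·420 + (1−p)·(-10) = 125
430p − 10 = 125
p = (125 + 10) / 430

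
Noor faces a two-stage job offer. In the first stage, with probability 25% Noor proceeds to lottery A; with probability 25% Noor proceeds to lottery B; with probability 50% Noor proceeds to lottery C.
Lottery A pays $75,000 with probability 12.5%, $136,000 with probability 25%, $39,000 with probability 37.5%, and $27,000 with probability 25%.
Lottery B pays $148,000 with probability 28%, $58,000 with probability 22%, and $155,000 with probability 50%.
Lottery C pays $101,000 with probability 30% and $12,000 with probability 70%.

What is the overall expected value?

$68,462.50

EV(A) = 0.125 × 75000 + 0.25 × 136000 + 0.375 × 39000 + 0.25 × 27000 = 9375 + 34000 + 14625 + 6750 = 64750
EV(B) = 0.28 × 148000 + 0.22 × 58000 + 0.5 × 155000 = 41440 + 12760 + 77500 = 131700
EV(C) = 0.3 × 101000 + 0.7 × 12000 = 30300 + 8400 = 38700
Overall = 0.25 × 64750 + 0.25 × 131700 + 0.5 × 38700 = 16187.5 + 32925 + 19350 = 68462.5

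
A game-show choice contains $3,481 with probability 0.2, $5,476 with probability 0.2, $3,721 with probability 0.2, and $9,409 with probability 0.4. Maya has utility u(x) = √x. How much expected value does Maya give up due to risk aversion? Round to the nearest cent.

$277.44

E[u] = 0.2·√3481 + 0.2·√5476 + 0.2·√3721 + 0.4·√9409 = 0.2·59 + 0.2·74 + 0.2·61 + 0.4·97 = 77.6
CE = (77.6)² = 6021.76
Risk premium = EV − CE = 6299.2 − 6021.76 = 277.44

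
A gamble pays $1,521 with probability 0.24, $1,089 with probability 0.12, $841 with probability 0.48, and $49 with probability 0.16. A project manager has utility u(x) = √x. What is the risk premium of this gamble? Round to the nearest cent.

$102.95

E[u] = 0.24·√1521 + 0.12·√1089 + 0.48·√841 + 0.16·√49 = 0.24·39 + 0.12·33 + 0.48·29 + 0.16·7 = 28.36
CE = (28.36)² = 804.2896
Risk premium = EV − CE = 907.24 − 804.2896 = 102.9504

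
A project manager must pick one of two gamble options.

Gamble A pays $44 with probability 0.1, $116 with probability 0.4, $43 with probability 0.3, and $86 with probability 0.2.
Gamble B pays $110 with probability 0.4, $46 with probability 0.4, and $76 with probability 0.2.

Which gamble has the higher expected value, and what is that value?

Gamble A ($80.90)

Gamble A = 0.1 × 44 + 0.4 × 116 + 0.3 × 43 + 0.2 × 86 = 4.4 + 46.4 + 12.9 + 17.2 = 80.9
Gamble B = 0.4 × 110 + 0.4 × 46 + 0.2 × 76 = 44 + 18.4 + 15.2 = 77.6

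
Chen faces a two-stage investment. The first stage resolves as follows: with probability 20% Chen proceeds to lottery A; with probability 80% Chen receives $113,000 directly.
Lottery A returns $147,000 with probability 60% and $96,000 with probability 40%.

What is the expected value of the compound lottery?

$115,720

EV(A) = 0.6 × 147000 + 0.4 × 96000 = 88200 + 38400 = 126600
Branch B: 113000 (certain)
Overall = 0.2 × 126600 + 0.8 × 113000 = 25320 + 90400 = 115720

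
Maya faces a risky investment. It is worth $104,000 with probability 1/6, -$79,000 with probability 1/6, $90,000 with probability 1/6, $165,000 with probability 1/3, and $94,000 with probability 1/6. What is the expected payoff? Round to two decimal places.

EV = 1/6 × 104000 + 1/6 × (-79000) + 1/6 × 90000 + 1/3 × 165000 + 1/6 × 94000 = 17333.3333 − 13166.6667 + 15000 + 55000 + 15666.6667 = 89833.3333

$89,833.33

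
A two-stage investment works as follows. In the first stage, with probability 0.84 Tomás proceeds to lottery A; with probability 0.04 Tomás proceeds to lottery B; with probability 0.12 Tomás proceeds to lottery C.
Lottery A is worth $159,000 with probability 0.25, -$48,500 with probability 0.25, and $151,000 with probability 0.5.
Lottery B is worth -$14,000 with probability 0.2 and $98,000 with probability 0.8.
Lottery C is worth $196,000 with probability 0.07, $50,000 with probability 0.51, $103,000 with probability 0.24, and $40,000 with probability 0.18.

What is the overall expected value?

$98,185.80

EV(A) = 0.25 × 159000 + 0.25 × (-48500) + 0.5 × 151000 = 39750 − 12125 + 75500 = 103125
EV(B) = 0.2 × (-14000) + 0.8 × 98000 = -2800 + 78400 = 75600
EV(C) = 0.07 × 196000 + 0.51 × 50000 + 0.24 × 103000 + 0.18 × 40000 = 13720 + 25500 + 24720 + 7200 = 71140
Overall = 0.84 × 103125 + 0.04 × 75600 + 0.12 × 71140 = 86625 + 3024 + 8536.8 = 98185.8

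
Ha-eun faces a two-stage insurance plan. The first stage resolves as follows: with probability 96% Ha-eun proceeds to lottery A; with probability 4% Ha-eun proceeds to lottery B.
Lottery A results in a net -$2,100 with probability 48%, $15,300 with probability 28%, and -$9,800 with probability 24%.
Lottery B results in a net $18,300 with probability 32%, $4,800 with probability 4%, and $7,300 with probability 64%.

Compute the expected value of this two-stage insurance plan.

$1,315.84

EV(A) = 0.48 × (-2100) + 0.28 × 15300 + 0.24 × (-9800) = -1008 + 4284 − 2352 = 924
EV(B) = 0.32 × 18300 + 0.04 × 4800 + 0.64 × 7300 = 5856 + 192 + 4672 = 10720
Overall = 0.96 × 924 + 0.04 × 10720 = 887.04 + 428.8 = 1315.84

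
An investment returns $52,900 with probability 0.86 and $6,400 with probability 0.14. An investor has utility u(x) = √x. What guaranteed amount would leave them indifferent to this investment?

$43,681

E[u] = 0.86·√52900 + 0.14·√6400 = 0.86·230 + 0.14·80 = 209
CE = (209)² = 43681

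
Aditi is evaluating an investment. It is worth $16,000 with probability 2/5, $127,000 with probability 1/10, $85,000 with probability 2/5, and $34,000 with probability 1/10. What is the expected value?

EV = 2/5 × 16000 + 1/10 × 127000 + 2/5 × 85000 + 1/10 × 34000 = 6400 + 12700 + 34000 + 3400 = 56500

$56,500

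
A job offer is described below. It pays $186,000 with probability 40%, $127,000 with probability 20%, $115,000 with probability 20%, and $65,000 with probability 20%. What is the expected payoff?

EV = 0.4 × 186000 + 0.2 × 127000 + 0.2 × 115000 + 0.2 × 65000 = 74400 + 25400 + 23000 + 13000 = 135800

$135,800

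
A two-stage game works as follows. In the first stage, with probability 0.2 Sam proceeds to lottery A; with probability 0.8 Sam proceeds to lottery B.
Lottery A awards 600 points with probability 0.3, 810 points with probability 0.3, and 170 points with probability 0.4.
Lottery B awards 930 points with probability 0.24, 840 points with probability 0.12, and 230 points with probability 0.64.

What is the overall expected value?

EV(A) = 0.3 × 600 + 0.3 × 810 + 0.4 × 170 = 180 + 243 + 68 = 491
EV(B) = 0.24 × 930 + 0.12 × 840 + 0.64 × 230 = 223.2 + 100.8 + 147.2 = 471.2
Overall = 0.2 × 491 + 0.8 × 471.2 = 98.2 + 376.96 = 475.16

475.16 points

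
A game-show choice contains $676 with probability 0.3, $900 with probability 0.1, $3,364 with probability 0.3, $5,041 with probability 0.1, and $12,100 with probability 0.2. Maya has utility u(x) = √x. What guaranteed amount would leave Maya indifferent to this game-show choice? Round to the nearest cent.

$3,283.29

E[u] = 0.3·√676 + 0.1·√900 + 0.3·√3364 + 0.1·√5041 + 0.2·√12100 = 0.3·26 + 0.1·30 + 0.3·58 + 0.1·71 + 0.2·110 = 57.3
CE = (57.3)² = 3283.29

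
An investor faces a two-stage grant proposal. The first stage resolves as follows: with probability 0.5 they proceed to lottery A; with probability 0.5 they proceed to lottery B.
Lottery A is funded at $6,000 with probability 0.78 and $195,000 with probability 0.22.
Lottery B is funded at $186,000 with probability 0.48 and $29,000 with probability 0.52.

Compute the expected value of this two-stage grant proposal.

EV(A) = 0.78 × 6000 + 0.22 × 195000 = 4680 + 42900 = 47580
EV(B) = 0.48 × 186000 + 0.52 × 29000 = 89280 + 15080 = 104360
Overall = 0.5 × 47580 + 0.5 × 104360 = 23790 + 52180 = 75970

$75,970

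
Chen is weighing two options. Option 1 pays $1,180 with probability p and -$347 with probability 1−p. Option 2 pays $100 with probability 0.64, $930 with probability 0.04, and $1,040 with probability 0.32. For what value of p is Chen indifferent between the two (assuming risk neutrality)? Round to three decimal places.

p = 0.511

EV(Option 2) = 0.64 × 100 + 0.04 × 930 + 0.32 × 1040 = 64 + 37.2 + 332.8 = 434
p·1180 + (1−p)·(-347) = 434
1527p − 347 = 434
p = (434 + 347) / 1527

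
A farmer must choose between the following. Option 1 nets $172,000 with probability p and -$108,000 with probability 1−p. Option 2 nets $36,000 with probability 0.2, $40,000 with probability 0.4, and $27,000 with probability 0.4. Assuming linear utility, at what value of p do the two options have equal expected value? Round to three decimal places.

EV(Option 2) = 0.2 × 36000 + 0.4 × 40000 + 0.4 × 27000 = 7200 + 16000 + 10800 = 34000
p·172000 + (1−p)·(-108000) = 34000
280000p − 108000 = 34000
p = (34000 + 108000) / 280000

p = 0.507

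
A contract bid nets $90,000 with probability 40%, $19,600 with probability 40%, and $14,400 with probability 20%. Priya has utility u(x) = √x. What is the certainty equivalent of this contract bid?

$40,000

E[u] = 0.4·√90000 + 0.4·√19600 + 0.2·√14400 = 0.4·300 + 0.4·140 + 0.2·120 = 200
CE = (200)² = 40000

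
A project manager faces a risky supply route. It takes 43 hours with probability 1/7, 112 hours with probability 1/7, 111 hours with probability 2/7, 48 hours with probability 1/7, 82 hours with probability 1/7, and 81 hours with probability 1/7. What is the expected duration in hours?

84 hours

EV = 1/7 × 43 + 1/7 × 112 + 2/7 × 111 + 1/7 × 48 + 1/7 × 82 + 1/7 × 81 = 6.1429 + 16 + 31.7143 + 6.8571 + 11.7143 + 11.5714 = 84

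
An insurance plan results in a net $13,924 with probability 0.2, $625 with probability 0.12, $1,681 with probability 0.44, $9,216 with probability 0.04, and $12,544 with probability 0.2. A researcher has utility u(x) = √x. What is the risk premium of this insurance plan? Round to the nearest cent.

E[u] = 0.2·√13924 + 0.12·√625 + 0.44·√1681 + 0.04·√9216 + 0.2·√12544 = 0.2·118 + 0.12·25 + 0.44·41 + 0.04·96 + 0.2·112 = 70.88
CE = (70.88)² = 5023.9744
Risk premium = EV − CE = 6476.88 − 5023.9744 = 1452.9056

$1,452.91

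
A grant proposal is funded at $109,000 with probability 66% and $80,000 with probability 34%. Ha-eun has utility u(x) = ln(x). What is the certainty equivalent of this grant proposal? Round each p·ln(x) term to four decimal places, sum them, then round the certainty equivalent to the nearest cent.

$98,115.44

E[u] = 0.66·ln(109000) + 0.34·ln(80000) = 7.6554 + 3.8385 = 11.4939
CE = e^11.4939 ≈ 98115.44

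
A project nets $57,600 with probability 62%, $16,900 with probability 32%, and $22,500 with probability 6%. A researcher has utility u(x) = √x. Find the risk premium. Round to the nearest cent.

$2,709.64

E[u] = 0.62·√57600 + 0.32·√16900 + 0.06·√22500 = 0.62·240 + 0.32·130 + 0.06·150 = 199.4
CE = (199.4)² = 39760.36
Risk premium = EV − CE = 42470 − 39760.36 = 2709.64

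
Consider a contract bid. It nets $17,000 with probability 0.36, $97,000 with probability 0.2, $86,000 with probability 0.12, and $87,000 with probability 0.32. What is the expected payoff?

$63,680

EV = 0.36 × 17000 + 0.2 × 97000 + 0.12 × 86000 + 0.32 × 87000 = 6120 + 19400 + 10320 + 27840 = 63680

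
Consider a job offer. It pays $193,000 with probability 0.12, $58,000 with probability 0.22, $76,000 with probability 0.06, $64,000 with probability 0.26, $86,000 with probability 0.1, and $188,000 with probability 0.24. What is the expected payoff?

EV = 0.12 × 193000 + 0.22 × 58000 + 0.06 × 76000 + 0.26 × 64000 + 0.1 × 86000 + 0.24 × 188000 = 23160 + 12760 + 4560 + 16640 + 8600 + 45120 = 110840

$110,840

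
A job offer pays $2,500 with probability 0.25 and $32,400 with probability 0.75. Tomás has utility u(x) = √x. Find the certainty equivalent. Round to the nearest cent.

$21,756.25

E[u] = 0.25·√2500 + 0.75·√32400 = 0.25·50 + 0.75·180 = 147.5
CE = (147.5)² = 21756.25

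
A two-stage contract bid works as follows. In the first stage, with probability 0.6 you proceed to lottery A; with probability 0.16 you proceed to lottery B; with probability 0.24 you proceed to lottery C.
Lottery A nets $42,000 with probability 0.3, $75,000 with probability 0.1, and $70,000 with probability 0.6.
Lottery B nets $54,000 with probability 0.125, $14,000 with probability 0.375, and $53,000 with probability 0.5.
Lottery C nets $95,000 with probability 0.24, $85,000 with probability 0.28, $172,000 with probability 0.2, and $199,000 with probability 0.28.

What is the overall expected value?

$76,232.80

EV(A) = 0.3 × 42000 + 0.1 × 75000 + 0.6 × 70000 = 12600 + 7500 + 42000 = 62100
EV(B) = 0.125 × 54000 + 0.375 × 14000 + 0.5 × 53000 = 6750 + 5250 + 26500 = 38500
EV(C) = 0.24 × 95000 + 0.28 × 85000 + 0.2 × 172000 + 0.28 × 199000 = 22800 + 23800 + 34400 + 55720 = 136720
Overall = 0.6 × 62100 + 0.16 × 38500 + 0.24 × 136720 = 37260 + 6160 + 32812.8 = 76232.8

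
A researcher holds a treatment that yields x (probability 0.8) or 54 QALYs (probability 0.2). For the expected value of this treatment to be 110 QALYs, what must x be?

x = 124 QALYs

0.8·x + 0.2·54 = 110
0.8·x = 110 − 10.8 = 99.2
x = 99.2 / 0.8 = 124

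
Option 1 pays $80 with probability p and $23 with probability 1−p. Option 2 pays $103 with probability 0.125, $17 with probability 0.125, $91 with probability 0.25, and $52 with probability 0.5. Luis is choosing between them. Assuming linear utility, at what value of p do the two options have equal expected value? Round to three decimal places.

EV(Option 2) = 0.125 × 103 + 0.125 × 17 + 0.25 × 91 + 0.5 × 52 = 12.875 + 2.125 + 22.75 + 26 = 63.75
p·80 + (1−p)·23 = 63.75
57p + 23 = 63.75
p = (63.75 − 23) / 57

p = 0.715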